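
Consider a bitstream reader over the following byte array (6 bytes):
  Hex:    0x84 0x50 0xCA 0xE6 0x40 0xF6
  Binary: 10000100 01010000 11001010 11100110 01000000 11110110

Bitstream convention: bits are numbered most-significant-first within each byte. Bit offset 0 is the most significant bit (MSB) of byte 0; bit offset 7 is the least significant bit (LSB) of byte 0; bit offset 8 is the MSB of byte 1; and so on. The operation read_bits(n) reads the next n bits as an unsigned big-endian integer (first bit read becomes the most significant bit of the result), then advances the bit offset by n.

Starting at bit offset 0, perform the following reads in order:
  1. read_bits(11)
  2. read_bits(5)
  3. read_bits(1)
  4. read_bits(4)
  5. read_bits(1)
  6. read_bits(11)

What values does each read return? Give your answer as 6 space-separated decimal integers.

Answer: 1058 16 1 9 0 1484

Derivation:
Read 1: bits[0:11] width=11 -> value=1058 (bin 10000100010); offset now 11 = byte 1 bit 3; 37 bits remain
Read 2: bits[11:16] width=5 -> value=16 (bin 10000); offset now 16 = byte 2 bit 0; 32 bits remain
Read 3: bits[16:17] width=1 -> value=1 (bin 1); offset now 17 = byte 2 bit 1; 31 bits remain
Read 4: bits[17:21] width=4 -> value=9 (bin 1001); offset now 21 = byte 2 bit 5; 27 bits remain
Read 5: bits[21:22] width=1 -> value=0 (bin 0); offset now 22 = byte 2 bit 6; 26 bits remain
Read 6: bits[22:33] width=11 -> value=1484 (bin 10111001100); offset now 33 = byte 4 bit 1; 15 bits remain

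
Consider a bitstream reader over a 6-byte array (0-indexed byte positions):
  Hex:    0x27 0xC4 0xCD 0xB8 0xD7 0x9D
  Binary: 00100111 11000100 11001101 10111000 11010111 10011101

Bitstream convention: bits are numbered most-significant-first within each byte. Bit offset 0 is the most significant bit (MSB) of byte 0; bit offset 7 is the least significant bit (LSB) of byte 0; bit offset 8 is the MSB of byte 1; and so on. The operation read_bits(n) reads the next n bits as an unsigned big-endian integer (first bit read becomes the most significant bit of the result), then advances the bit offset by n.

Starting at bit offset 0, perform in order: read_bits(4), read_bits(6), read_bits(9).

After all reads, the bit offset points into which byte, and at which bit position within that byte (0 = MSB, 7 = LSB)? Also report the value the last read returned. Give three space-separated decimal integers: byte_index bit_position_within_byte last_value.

Read 1: bits[0:4] width=4 -> value=2 (bin 0010); offset now 4 = byte 0 bit 4; 44 bits remain
Read 2: bits[4:10] width=6 -> value=31 (bin 011111); offset now 10 = byte 1 bit 2; 38 bits remain
Read 3: bits[10:19] width=9 -> value=38 (bin 000100110); offset now 19 = byte 2 bit 3; 29 bits remain

Answer: 2 3 38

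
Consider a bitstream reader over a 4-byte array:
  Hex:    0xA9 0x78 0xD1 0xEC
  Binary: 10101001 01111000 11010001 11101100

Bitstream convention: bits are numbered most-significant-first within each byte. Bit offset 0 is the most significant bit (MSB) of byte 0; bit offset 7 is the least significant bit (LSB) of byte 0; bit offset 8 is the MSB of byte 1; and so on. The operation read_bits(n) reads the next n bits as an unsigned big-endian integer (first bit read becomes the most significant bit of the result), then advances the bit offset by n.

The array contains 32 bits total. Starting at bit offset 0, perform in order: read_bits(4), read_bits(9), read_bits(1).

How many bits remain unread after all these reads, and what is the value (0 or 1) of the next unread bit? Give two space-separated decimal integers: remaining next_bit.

Read 1: bits[0:4] width=4 -> value=10 (bin 1010); offset now 4 = byte 0 bit 4; 28 bits remain
Read 2: bits[4:13] width=9 -> value=303 (bin 100101111); offset now 13 = byte 1 bit 5; 19 bits remain
Read 3: bits[13:14] width=1 -> value=0 (bin 0); offset now 14 = byte 1 bit 6; 18 bits remain

Answer: 18 0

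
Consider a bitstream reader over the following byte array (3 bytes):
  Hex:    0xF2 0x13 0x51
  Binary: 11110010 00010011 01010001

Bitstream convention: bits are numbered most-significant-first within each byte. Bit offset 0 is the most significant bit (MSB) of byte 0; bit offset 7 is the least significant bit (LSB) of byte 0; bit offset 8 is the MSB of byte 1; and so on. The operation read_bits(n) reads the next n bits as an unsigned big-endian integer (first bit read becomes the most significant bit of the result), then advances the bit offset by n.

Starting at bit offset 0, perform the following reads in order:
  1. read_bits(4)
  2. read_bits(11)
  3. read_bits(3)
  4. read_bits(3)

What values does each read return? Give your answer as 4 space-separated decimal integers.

Read 1: bits[0:4] width=4 -> value=15 (bin 1111); offset now 4 = byte 0 bit 4; 20 bits remain
Read 2: bits[4:15] width=11 -> value=265 (bin 00100001001); offset now 15 = byte 1 bit 7; 9 bits remain
Read 3: bits[15:18] width=3 -> value=5 (bin 101); offset now 18 = byte 2 bit 2; 6 bits remain
Read 4: bits[18:21] width=3 -> value=2 (bin 010); offset now 21 = byte 2 bit 5; 3 bits remain

Answer: 15 265 5 2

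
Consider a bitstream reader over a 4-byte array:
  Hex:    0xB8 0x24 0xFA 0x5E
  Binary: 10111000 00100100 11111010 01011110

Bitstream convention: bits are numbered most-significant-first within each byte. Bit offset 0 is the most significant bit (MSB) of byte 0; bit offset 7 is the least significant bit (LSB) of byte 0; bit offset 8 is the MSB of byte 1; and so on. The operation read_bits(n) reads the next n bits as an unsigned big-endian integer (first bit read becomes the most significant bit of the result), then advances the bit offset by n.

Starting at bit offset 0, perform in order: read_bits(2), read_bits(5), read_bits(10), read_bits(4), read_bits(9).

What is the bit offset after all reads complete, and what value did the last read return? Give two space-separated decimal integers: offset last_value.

Answer: 30 151

Derivation:
Read 1: bits[0:2] width=2 -> value=2 (bin 10); offset now 2 = byte 0 bit 2; 30 bits remain
Read 2: bits[2:7] width=5 -> value=28 (bin 11100); offset now 7 = byte 0 bit 7; 25 bits remain
Read 3: bits[7:17] width=10 -> value=73 (bin 0001001001); offset now 17 = byte 2 bit 1; 15 bits remain
Read 4: bits[17:21] width=4 -> value=15 (bin 1111); offset now 21 = byte 2 bit 5; 11 bits remain
Read 5: bits[21:30] width=9 -> value=151 (bin 010010111); offset now 30 = byte 3 bit 6; 2 bits remain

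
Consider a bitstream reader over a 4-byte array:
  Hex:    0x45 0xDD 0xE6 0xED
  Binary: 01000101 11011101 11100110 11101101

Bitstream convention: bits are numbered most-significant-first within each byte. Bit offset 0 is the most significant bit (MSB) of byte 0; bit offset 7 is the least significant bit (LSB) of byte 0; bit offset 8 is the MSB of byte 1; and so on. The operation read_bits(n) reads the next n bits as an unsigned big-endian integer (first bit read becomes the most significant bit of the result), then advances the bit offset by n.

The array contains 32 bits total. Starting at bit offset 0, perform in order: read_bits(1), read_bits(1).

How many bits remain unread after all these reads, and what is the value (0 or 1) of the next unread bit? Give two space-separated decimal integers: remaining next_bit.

Answer: 30 0

Derivation:
Read 1: bits[0:1] width=1 -> value=0 (bin 0); offset now 1 = byte 0 bit 1; 31 bits remain
Read 2: bits[1:2] width=1 -> value=1 (bin 1); offset now 2 = byte 0 bit 2; 30 bits remain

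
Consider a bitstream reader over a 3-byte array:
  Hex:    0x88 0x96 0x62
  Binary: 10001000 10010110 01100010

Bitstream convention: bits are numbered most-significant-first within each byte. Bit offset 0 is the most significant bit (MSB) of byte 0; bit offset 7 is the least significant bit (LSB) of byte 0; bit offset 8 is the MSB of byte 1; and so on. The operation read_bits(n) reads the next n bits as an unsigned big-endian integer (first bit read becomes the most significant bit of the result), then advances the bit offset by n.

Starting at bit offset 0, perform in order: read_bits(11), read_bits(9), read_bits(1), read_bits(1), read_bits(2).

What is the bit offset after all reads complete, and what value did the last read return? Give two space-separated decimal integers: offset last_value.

Answer: 24 2

Derivation:
Read 1: bits[0:11] width=11 -> value=1092 (bin 10001000100); offset now 11 = byte 1 bit 3; 13 bits remain
Read 2: bits[11:20] width=9 -> value=358 (bin 101100110); offset now 20 = byte 2 bit 4; 4 bits remain
Read 3: bits[20:21] width=1 -> value=0 (bin 0); offset now 21 = byte 2 bit 5; 3 bits remain
Read 4: bits[21:22] width=1 -> value=0 (bin 0); offset now 22 = byte 2 bit 6; 2 bits remain
Read 5: bits[22:24] width=2 -> value=2 (bin 10); offset now 24 = byte 3 bit 0; 0 bits remain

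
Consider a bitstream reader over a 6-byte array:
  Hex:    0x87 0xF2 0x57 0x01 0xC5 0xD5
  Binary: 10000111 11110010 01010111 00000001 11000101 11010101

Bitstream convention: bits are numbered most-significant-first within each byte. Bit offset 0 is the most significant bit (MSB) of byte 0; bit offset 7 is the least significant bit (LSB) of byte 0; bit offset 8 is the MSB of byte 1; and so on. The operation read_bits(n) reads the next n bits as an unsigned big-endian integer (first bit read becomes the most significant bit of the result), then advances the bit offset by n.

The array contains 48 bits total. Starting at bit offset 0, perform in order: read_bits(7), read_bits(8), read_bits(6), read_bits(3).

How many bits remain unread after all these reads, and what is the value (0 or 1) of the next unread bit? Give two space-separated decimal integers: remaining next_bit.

Read 1: bits[0:7] width=7 -> value=67 (bin 1000011); offset now 7 = byte 0 bit 7; 41 bits remain
Read 2: bits[7:15] width=8 -> value=249 (bin 11111001); offset now 15 = byte 1 bit 7; 33 bits remain
Read 3: bits[15:21] width=6 -> value=10 (bin 001010); offset now 21 = byte 2 bit 5; 27 bits remain
Read 4: bits[21:24] width=3 -> value=7 (bin 111); offset now 24 = byte 3 bit 0; 24 bits remain

Answer: 24 0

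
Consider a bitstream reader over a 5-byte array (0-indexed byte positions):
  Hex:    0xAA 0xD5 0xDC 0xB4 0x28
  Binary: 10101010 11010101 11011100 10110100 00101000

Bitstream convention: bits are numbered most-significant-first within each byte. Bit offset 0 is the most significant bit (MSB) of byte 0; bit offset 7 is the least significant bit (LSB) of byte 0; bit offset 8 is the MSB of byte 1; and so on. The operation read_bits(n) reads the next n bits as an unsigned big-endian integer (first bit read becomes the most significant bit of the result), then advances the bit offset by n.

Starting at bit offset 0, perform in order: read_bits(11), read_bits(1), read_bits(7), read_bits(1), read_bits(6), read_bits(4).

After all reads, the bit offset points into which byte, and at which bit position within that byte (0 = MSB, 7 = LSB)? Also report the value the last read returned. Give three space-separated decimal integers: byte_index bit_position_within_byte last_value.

Answer: 3 6 13

Derivation:
Read 1: bits[0:11] width=11 -> value=1366 (bin 10101010110); offset now 11 = byte 1 bit 3; 29 bits remain
Read 2: bits[11:12] width=1 -> value=1 (bin 1); offset now 12 = byte 1 bit 4; 28 bits remain
Read 3: bits[12:19] width=7 -> value=46 (bin 0101110); offset now 19 = byte 2 bit 3; 21 bits remain
Read 4: bits[19:20] width=1 -> value=1 (bin 1); offset now 20 = byte 2 bit 4; 20 bits remain
Read 5: bits[20:26] width=6 -> value=50 (bin 110010); offset now 26 = byte 3 bit 2; 14 bits remain
Read 6: bits[26:30] width=4 -> value=13 (bin 1101); offset now 30 = byte 3 bit 6; 10 bits remain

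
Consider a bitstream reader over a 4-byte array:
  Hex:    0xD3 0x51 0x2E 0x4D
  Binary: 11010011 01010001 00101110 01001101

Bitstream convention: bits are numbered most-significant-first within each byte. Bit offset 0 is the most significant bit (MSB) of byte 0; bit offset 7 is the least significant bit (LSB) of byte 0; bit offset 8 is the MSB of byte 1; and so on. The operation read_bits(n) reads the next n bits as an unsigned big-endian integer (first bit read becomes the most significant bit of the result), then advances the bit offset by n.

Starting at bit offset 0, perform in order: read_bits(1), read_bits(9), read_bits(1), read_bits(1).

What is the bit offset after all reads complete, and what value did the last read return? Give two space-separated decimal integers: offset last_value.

Read 1: bits[0:1] width=1 -> value=1 (bin 1); offset now 1 = byte 0 bit 1; 31 bits remain
Read 2: bits[1:10] width=9 -> value=333 (bin 101001101); offset now 10 = byte 1 bit 2; 22 bits remain
Read 3: bits[10:11] width=1 -> value=0 (bin 0); offset now 11 = byte 1 bit 3; 21 bits remain
Read 4: bits[11:12] width=1 -> value=1 (bin 1); offset now 12 = byte 1 bit 4; 20 bits remain

Answer: 12 1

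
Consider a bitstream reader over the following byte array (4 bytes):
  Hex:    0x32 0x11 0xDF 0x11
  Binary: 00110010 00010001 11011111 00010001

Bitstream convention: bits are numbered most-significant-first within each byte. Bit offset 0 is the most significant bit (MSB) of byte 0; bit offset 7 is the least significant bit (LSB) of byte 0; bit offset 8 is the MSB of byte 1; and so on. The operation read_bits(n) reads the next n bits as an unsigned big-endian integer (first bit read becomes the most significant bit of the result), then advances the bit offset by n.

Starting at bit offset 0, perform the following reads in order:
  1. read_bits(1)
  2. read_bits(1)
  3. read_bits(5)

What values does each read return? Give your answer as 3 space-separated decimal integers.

Read 1: bits[0:1] width=1 -> value=0 (bin 0); offset now 1 = byte 0 bit 1; 31 bits remain
Read 2: bits[1:2] width=1 -> value=0 (bin 0); offset now 2 = byte 0 bit 2; 30 bits remain
Read 3: bits[2:7] width=5 -> value=25 (bin 11001); offset now 7 = byte 0 bit 7; 25 bits remain

Answer: 0 0 25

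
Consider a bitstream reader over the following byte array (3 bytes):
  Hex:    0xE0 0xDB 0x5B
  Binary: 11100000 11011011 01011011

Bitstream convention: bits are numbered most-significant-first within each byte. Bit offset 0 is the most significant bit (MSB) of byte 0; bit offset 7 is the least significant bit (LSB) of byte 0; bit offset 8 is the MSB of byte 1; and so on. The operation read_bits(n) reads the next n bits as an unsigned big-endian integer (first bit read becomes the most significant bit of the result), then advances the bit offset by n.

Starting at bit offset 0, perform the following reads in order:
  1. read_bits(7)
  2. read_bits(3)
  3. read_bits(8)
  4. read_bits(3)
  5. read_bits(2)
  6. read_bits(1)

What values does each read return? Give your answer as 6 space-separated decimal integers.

Answer: 112 3 109 3 1 1

Derivation:
Read 1: bits[0:7] width=7 -> value=112 (bin 1110000); offset now 7 = byte 0 bit 7; 17 bits remain
Read 2: bits[7:10] width=3 -> value=3 (bin 011); offset now 10 = byte 1 bit 2; 14 bits remain
Read 3: bits[10:18] width=8 -> value=109 (bin 01101101); offset now 18 = byte 2 bit 2; 6 bits remain
Read 4: bits[18:21] width=3 -> value=3 (bin 011); offset now 21 = byte 2 bit 5; 3 bits remain
Read 5: bits[21:23] width=2 -> value=1 (bin 01); offset now 23 = byte 2 bit 7; 1 bits remain
Read 6: bits[23:24] width=1 -> value=1 (bin 1); offset now 24 = byte 3 bit 0; 0 bits remain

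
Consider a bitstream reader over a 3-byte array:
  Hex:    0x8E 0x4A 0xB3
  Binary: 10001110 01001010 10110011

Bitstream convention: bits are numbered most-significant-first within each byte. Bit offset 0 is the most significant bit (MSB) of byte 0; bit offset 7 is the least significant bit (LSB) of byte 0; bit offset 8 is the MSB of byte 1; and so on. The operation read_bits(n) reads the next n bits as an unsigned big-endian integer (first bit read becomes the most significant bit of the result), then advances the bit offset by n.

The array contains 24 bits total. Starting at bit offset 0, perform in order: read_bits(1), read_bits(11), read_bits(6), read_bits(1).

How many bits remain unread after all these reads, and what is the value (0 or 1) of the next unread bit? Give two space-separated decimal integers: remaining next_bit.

Answer: 5 1

Derivation:
Read 1: bits[0:1] width=1 -> value=1 (bin 1); offset now 1 = byte 0 bit 1; 23 bits remain
Read 2: bits[1:12] width=11 -> value=228 (bin 00011100100); offset now 12 = byte 1 bit 4; 12 bits remain
Read 3: bits[12:18] width=6 -> value=42 (bin 101010); offset now 18 = byte 2 bit 2; 6 bits remain
Read 4: bits[18:19] width=1 -> value=1 (bin 1); offset now 19 = byte 2 bit 3; 5 bits remain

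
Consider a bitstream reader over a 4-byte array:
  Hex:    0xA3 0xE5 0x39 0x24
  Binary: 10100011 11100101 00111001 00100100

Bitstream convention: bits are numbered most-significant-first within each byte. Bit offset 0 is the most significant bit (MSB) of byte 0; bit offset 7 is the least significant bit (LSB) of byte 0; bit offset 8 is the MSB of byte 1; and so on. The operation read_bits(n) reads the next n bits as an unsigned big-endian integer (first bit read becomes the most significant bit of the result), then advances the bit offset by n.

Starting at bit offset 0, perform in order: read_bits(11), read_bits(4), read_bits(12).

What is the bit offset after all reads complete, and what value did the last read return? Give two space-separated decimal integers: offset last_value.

Read 1: bits[0:11] width=11 -> value=1311 (bin 10100011111); offset now 11 = byte 1 bit 3; 21 bits remain
Read 2: bits[11:15] width=4 -> value=2 (bin 0010); offset now 15 = byte 1 bit 7; 17 bits remain
Read 3: bits[15:27] width=12 -> value=2505 (bin 100111001001); offset now 27 = byte 3 bit 3; 5 bits remain

Answer: 27 2505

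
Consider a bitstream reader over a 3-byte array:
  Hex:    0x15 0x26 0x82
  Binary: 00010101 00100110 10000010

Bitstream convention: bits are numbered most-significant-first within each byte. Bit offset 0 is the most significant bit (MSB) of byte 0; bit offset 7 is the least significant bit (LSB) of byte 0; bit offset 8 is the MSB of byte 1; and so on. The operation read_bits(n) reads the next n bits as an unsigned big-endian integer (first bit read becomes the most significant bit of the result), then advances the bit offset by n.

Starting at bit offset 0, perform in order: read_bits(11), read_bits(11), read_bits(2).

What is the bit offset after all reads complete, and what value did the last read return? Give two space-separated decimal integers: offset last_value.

Read 1: bits[0:11] width=11 -> value=169 (bin 00010101001); offset now 11 = byte 1 bit 3; 13 bits remain
Read 2: bits[11:22] width=11 -> value=416 (bin 00110100000); offset now 22 = byte 2 bit 6; 2 bits remain
Read 3: bits[22:24] width=2 -> value=2 (bin 10); offset now 24 = byte 3 bit 0; 0 bits remain

Answer: 24 2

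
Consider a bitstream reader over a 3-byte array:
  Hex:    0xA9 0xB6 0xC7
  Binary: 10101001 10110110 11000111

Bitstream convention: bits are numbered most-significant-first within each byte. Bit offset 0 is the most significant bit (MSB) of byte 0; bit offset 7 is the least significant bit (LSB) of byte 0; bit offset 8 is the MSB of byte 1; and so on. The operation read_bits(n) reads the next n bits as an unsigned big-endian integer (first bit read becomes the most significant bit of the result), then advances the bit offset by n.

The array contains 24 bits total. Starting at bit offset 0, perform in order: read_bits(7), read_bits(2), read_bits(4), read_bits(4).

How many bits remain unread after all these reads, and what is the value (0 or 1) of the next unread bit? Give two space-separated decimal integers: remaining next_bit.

Answer: 7 1

Derivation:
Read 1: bits[0:7] width=7 -> value=84 (bin 1010100); offset now 7 = byte 0 bit 7; 17 bits remain
Read 2: bits[7:9] width=2 -> value=3 (bin 11); offset now 9 = byte 1 bit 1; 15 bits remain
Read 3: bits[9:13] width=4 -> value=6 (bin 0110); offset now 13 = byte 1 bit 5; 11 bits remain
Read 4: bits[13:17] width=4 -> value=13 (bin 1101); offset now 17 = byte 2 bit 1; 7 bits remain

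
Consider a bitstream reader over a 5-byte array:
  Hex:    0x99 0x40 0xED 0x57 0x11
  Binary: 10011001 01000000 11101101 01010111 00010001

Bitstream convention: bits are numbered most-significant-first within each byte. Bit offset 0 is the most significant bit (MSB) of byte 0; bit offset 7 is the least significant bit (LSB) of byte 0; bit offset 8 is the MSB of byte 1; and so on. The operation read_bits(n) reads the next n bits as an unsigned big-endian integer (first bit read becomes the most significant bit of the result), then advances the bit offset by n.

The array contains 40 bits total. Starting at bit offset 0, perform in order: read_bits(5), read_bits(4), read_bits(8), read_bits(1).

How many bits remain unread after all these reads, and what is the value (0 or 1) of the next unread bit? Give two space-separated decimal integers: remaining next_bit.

Read 1: bits[0:5] width=5 -> value=19 (bin 10011); offset now 5 = byte 0 bit 5; 35 bits remain
Read 2: bits[5:9] width=4 -> value=2 (bin 0010); offset now 9 = byte 1 bit 1; 31 bits remain
Read 3: bits[9:17] width=8 -> value=129 (bin 10000001); offset now 17 = byte 2 bit 1; 23 bits remain
Read 4: bits[17:18] width=1 -> value=1 (bin 1); offset now 18 = byte 2 bit 2; 22 bits remain

Answer: 22 1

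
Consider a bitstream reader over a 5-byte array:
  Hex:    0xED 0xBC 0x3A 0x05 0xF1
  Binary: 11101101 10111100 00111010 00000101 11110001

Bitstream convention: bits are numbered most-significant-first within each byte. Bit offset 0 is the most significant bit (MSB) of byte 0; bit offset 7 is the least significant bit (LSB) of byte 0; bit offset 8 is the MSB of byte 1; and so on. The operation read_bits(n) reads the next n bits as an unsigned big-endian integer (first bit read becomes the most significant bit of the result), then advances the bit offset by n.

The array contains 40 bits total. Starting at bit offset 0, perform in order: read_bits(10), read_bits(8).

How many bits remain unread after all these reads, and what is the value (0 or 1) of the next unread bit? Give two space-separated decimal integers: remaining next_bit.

Answer: 22 1

Derivation:
Read 1: bits[0:10] width=10 -> value=950 (bin 1110110110); offset now 10 = byte 1 bit 2; 30 bits remain
Read 2: bits[10:18] width=8 -> value=240 (bin 11110000); offset now 18 = byte 2 bit 2; 22 bits remain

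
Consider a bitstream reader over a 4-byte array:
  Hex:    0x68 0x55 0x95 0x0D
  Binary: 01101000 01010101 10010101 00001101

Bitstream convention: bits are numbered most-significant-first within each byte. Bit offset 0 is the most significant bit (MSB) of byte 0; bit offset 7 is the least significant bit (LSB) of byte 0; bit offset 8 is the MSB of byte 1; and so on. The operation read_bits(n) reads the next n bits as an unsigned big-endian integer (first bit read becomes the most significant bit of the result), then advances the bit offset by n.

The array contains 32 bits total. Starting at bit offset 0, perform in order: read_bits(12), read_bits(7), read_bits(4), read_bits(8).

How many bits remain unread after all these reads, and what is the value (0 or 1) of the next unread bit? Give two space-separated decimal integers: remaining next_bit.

Read 1: bits[0:12] width=12 -> value=1669 (bin 011010000101); offset now 12 = byte 1 bit 4; 20 bits remain
Read 2: bits[12:19] width=7 -> value=44 (bin 0101100); offset now 19 = byte 2 bit 3; 13 bits remain
Read 3: bits[19:23] width=4 -> value=10 (bin 1010); offset now 23 = byte 2 bit 7; 9 bits remain
Read 4: bits[23:31] width=8 -> value=134 (bin 10000110); offset now 31 = byte 3 bit 7; 1 bits remain

Answer: 1 1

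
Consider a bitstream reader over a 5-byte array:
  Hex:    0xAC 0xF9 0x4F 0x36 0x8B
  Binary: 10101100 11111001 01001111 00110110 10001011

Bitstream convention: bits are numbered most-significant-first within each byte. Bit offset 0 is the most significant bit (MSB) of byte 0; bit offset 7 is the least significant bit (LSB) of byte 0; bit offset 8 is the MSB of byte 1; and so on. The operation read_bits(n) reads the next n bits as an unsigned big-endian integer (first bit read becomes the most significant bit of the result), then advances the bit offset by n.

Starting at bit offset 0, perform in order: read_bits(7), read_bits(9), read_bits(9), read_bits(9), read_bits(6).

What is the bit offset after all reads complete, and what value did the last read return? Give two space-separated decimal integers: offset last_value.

Read 1: bits[0:7] width=7 -> value=86 (bin 1010110); offset now 7 = byte 0 bit 7; 33 bits remain
Read 2: bits[7:16] width=9 -> value=249 (bin 011111001); offset now 16 = byte 2 bit 0; 24 bits remain
Read 3: bits[16:25] width=9 -> value=158 (bin 010011110); offset now 25 = byte 3 bit 1; 15 bits remain
Read 4: bits[25:34] width=9 -> value=218 (bin 011011010); offset now 34 = byte 4 bit 2; 6 bits remain
Read 5: bits[34:40] width=6 -> value=11 (bin 001011); offset now 40 = byte 5 bit 0; 0 bits remain

Answer: 40 11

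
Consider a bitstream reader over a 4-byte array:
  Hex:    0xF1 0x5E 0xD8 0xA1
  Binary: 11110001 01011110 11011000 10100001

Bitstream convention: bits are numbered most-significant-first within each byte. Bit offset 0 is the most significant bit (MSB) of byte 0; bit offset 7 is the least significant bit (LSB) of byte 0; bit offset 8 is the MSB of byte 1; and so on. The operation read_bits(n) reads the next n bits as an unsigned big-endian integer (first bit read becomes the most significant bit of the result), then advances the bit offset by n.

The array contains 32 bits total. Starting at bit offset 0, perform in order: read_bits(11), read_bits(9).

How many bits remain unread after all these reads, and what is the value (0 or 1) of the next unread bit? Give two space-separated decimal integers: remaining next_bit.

Answer: 12 1

Derivation:
Read 1: bits[0:11] width=11 -> value=1930 (bin 11110001010); offset now 11 = byte 1 bit 3; 21 bits remain
Read 2: bits[11:20] width=9 -> value=493 (bin 111101101); offset now 20 = byte 2 bit 4; 12 bits remain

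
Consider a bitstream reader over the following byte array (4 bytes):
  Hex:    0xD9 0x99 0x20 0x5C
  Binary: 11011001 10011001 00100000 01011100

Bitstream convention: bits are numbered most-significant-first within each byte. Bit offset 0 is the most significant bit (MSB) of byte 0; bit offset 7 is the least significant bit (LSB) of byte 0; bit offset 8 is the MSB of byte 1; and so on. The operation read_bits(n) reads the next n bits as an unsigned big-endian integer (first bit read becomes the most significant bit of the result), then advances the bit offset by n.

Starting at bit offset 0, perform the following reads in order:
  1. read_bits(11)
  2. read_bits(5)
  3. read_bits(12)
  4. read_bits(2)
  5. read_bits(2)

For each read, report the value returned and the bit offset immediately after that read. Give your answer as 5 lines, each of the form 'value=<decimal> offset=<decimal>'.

Answer: value=1740 offset=11
value=25 offset=16
value=517 offset=28
value=3 offset=30
value=0 offset=32

Derivation:
Read 1: bits[0:11] width=11 -> value=1740 (bin 11011001100); offset now 11 = byte 1 bit 3; 21 bits remain
Read 2: bits[11:16] width=5 -> value=25 (bin 11001); offset now 16 = byte 2 bit 0; 16 bits remain
Read 3: bits[16:28] width=12 -> value=517 (bin 001000000101); offset now 28 = byte 3 bit 4; 4 bits remain
Read 4: bits[28:30] width=2 -> value=3 (bin 11); offset now 30 = byte 3 bit 6; 2 bits remain
Read 5: bits[30:32] width=2 -> value=0 (bin 00); offset now 32 = byte 4 bit 0; 0 bits remain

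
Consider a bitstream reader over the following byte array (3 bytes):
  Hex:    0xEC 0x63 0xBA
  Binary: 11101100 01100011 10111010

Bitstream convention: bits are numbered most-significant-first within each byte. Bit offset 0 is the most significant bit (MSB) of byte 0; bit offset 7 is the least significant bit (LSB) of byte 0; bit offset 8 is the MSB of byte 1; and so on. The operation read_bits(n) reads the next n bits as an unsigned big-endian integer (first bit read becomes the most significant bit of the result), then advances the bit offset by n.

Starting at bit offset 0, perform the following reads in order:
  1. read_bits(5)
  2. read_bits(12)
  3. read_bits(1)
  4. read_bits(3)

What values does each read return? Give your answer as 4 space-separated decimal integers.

Read 1: bits[0:5] width=5 -> value=29 (bin 11101); offset now 5 = byte 0 bit 5; 19 bits remain
Read 2: bits[5:17] width=12 -> value=2247 (bin 100011000111); offset now 17 = byte 2 bit 1; 7 bits remain
Read 3: bits[17:18] width=1 -> value=0 (bin 0); offset now 18 = byte 2 bit 2; 6 bits remain
Read 4: bits[18:21] width=3 -> value=7 (bin 111); offset now 21 = byte 2 bit 5; 3 bits remain

Answer: 29 2247 0 7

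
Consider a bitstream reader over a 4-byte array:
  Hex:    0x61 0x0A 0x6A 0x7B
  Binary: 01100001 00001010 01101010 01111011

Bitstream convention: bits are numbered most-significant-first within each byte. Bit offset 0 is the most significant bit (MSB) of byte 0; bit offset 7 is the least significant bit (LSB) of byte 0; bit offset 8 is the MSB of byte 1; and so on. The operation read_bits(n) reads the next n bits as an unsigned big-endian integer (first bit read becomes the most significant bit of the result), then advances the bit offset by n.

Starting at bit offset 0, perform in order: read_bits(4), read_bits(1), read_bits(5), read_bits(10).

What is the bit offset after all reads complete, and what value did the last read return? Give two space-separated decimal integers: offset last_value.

Answer: 20 166

Derivation:
Read 1: bits[0:4] width=4 -> value=6 (bin 0110); offset now 4 = byte 0 bit 4; 28 bits remain
Read 2: bits[4:5] width=1 -> value=0 (bin 0); offset now 5 = byte 0 bit 5; 27 bits remain
Read 3: bits[5:10] width=5 -> value=4 (bin 00100); offset now 10 = byte 1 bit 2; 22 bits remain
Read 4: bits[10:20] width=10 -> value=166 (bin 0010100110); offset now 20 = byte 2 bit 4; 12 bits remain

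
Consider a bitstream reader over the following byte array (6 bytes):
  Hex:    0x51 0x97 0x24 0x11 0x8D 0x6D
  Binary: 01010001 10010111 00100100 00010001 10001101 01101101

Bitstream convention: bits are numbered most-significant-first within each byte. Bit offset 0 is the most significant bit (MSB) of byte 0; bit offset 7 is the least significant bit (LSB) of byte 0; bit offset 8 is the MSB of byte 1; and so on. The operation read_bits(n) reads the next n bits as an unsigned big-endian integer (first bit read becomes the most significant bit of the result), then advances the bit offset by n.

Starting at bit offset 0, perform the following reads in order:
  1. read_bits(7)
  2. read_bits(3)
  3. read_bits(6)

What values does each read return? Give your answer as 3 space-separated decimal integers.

Read 1: bits[0:7] width=7 -> value=40 (bin 0101000); offset now 7 = byte 0 bit 7; 41 bits remain
Read 2: bits[7:10] width=3 -> value=6 (bin 110); offset now 10 = byte 1 bit 2; 38 bits remain
Read 3: bits[10:16] width=6 -> value=23 (bin 010111); offset now 16 = byte 2 bit 0; 32 bits remain

Answer: 40 6 23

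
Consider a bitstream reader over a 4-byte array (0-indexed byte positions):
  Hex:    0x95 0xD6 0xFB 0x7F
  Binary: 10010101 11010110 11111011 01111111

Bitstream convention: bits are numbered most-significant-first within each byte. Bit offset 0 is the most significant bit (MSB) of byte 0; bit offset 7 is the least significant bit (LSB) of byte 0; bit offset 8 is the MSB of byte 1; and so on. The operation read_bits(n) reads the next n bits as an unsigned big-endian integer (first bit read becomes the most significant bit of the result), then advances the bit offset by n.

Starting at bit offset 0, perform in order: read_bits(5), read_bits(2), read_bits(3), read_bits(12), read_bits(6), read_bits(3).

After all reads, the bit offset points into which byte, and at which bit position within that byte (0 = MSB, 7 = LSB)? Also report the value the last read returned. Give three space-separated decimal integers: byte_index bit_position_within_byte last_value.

Answer: 3 7 7

Derivation:
Read 1: bits[0:5] width=5 -> value=18 (bin 10010); offset now 5 = byte 0 bit 5; 27 bits remain
Read 2: bits[5:7] width=2 -> value=2 (bin 10); offset now 7 = byte 0 bit 7; 25 bits remain
Read 3: bits[7:10] width=3 -> value=7 (bin 111); offset now 10 = byte 1 bit 2; 22 bits remain
Read 4: bits[10:22] width=12 -> value=1470 (bin 010110111110); offset now 22 = byte 2 bit 6; 10 bits remain
Read 5: bits[22:28] width=6 -> value=55 (bin 110111); offset now 28 = byte 3 bit 4; 4 bits remain
Read 6: bits[28:31] width=3 -> value=7 (bin 111); offset now 31 = byte 3 bit 7; 1 bits remain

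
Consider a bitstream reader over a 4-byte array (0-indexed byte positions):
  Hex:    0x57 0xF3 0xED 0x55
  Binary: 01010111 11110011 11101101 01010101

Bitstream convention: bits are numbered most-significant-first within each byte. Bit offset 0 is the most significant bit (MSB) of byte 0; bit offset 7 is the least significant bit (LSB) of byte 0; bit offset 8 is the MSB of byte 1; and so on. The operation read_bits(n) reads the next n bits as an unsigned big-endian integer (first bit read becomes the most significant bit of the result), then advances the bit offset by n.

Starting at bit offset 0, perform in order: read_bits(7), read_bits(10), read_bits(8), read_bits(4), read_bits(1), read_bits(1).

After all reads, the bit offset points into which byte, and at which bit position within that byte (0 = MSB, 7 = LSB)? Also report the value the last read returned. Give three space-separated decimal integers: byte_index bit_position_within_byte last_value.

Read 1: bits[0:7] width=7 -> value=43 (bin 0101011); offset now 7 = byte 0 bit 7; 25 bits remain
Read 2: bits[7:17] width=10 -> value=999 (bin 1111100111); offset now 17 = byte 2 bit 1; 15 bits remain
Read 3: bits[17:25] width=8 -> value=218 (bin 11011010); offset now 25 = byte 3 bit 1; 7 bits remain
Read 4: bits[25:29] width=4 -> value=10 (bin 1010); offset now 29 = byte 3 bit 5; 3 bits remain
Read 5: bits[29:30] width=1 -> value=1 (bin 1); offset now 30 = byte 3 bit 6; 2 bits remain
Read 6: bits[30:31] width=1 -> value=0 (bin 0); offset now 31 = byte 3 bit 7; 1 bits remain

Answer: 3 7 0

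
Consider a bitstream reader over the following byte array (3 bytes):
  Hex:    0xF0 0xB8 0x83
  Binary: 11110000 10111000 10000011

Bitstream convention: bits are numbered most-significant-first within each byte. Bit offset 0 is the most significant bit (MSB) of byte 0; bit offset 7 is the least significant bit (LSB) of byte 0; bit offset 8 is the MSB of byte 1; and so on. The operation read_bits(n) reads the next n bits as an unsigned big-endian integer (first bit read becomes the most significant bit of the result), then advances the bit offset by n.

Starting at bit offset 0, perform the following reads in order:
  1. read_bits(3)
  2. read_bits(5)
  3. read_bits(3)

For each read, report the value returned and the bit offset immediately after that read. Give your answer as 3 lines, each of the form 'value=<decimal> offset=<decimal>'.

Answer: value=7 offset=3
value=16 offset=8
value=5 offset=11

Derivation:
Read 1: bits[0:3] width=3 -> value=7 (bin 111); offset now 3 = byte 0 bit 3; 21 bits remain
Read 2: bits[3:8] width=5 -> value=16 (bin 10000); offset now 8 = byte 1 bit 0; 16 bits remain
Read 3: bits[8:11] width=3 -> value=5 (bin 101); offset now 11 = byte 1 bit 3; 13 bits remain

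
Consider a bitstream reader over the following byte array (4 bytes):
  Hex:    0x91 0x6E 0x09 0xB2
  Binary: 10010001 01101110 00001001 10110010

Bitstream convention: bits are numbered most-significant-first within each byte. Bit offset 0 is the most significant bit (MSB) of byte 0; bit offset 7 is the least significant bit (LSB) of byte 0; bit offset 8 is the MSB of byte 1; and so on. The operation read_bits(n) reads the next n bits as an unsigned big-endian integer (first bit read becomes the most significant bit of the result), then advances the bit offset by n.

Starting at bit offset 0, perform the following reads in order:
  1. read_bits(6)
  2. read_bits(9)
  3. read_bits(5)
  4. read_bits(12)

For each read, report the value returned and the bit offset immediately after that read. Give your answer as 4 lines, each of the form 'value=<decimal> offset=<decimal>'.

Answer: value=36 offset=6
value=183 offset=15
value=0 offset=20
value=2482 offset=32

Derivation:
Read 1: bits[0:6] width=6 -> value=36 (bin 100100); offset now 6 = byte 0 bit 6; 26 bits remain
Read 2: bits[6:15] width=9 -> value=183 (bin 010110111); offset now 15 = byte 1 bit 7; 17 bits remain
Read 3: bits[15:20] width=5 -> value=0 (bin 00000); offset now 20 = byte 2 bit 4; 12 bits remain
Read 4: bits[20:32] width=12 -> value=2482 (bin 100110110010); offset now 32 = byte 4 bit 0; 0 bits remain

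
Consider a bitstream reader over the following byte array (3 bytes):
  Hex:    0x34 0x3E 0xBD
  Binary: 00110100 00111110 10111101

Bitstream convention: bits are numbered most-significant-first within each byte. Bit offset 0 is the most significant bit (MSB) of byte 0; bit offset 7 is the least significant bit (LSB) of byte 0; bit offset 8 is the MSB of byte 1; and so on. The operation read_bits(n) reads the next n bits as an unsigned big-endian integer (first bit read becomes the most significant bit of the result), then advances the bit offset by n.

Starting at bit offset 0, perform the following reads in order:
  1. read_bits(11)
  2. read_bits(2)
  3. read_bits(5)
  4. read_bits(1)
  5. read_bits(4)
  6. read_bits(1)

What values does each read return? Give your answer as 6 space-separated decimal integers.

Answer: 417 3 26 1 14 1

Derivation:
Read 1: bits[0:11] width=11 -> value=417 (bin 00110100001); offset now 11 = byte 1 bit 3; 13 bits remain
Read 2: bits[11:13] width=2 -> value=3 (bin 11); offset now 13 = byte 1 bit 5; 11 bits remain
Read 3: bits[13:18] width=5 -> value=26 (bin 11010); offset now 18 = byte 2 bit 2; 6 bits remain
Read 4: bits[18:19] width=1 -> value=1 (bin 1); offset now 19 = byte 2 bit 3; 5 bits remain
Read 5: bits[19:23] width=4 -> value=14 (bin 1110); offset now 23 = byte 2 bit 7; 1 bits remain
Read 6: bits[23:24] width=1 -> value=1 (bin 1); offset now 24 = byte 3 bit 0; 0 bits remain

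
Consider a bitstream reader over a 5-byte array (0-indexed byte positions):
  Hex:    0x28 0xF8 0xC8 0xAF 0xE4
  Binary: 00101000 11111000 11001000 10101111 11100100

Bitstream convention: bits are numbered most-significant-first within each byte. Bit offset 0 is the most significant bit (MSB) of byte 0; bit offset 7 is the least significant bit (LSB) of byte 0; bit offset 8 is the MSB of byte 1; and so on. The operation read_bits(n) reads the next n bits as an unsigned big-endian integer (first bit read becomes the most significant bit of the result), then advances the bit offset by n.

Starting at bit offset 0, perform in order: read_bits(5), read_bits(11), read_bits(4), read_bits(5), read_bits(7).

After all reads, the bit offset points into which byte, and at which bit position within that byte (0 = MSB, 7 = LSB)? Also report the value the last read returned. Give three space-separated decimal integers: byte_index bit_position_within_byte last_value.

Read 1: bits[0:5] width=5 -> value=5 (bin 00101); offset now 5 = byte 0 bit 5; 35 bits remain
Read 2: bits[5:16] width=11 -> value=248 (bin 00011111000); offset now 16 = byte 2 bit 0; 24 bits remain
Read 3: bits[16:20] width=4 -> value=12 (bin 1100); offset now 20 = byte 2 bit 4; 20 bits remain
Read 4: bits[20:25] width=5 -> value=17 (bin 10001); offset now 25 = byte 3 bit 1; 15 bits remain
Read 5: bits[25:32] width=7 -> value=47 (bin 0101111); offset now 32 = byte 4 bit 0; 8 bits remain

Answer: 4 0 47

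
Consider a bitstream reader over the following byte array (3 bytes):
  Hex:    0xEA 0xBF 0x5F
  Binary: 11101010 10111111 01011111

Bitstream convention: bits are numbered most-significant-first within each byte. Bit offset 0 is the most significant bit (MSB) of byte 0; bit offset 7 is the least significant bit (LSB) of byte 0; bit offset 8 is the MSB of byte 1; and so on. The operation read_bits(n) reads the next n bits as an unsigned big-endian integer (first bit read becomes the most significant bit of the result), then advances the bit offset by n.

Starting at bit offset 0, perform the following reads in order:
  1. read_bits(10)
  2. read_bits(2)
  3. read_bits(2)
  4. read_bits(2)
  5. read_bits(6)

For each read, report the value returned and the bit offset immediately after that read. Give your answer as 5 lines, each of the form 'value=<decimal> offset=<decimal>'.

Answer: value=938 offset=10
value=3 offset=12
value=3 offset=14
value=3 offset=16
value=23 offset=22

Derivation:
Read 1: bits[0:10] width=10 -> value=938 (bin 1110101010); offset now 10 = byte 1 bit 2; 14 bits remain
Read 2: bits[10:12] width=2 -> value=3 (bin 11); offset now 12 = byte 1 bit 4; 12 bits remain
Read 3: bits[12:14] width=2 -> value=3 (bin 11); offset now 14 = byte 1 bit 6; 10 bits remain
Read 4: bits[14:16] width=2 -> value=3 (bin 11); offset now 16 = byte 2 bit 0; 8 bits remain
Read 5: bits[16:22] width=6 -> value=23 (bin 010111); offset now 22 = byte 2 bit 6; 2 bits remain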